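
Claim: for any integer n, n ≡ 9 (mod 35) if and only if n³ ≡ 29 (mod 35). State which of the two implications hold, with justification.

(→) Suppose n ≡ 9 (mod 35). Write n = 35j + 9. Then (35j + 9)³ = 42875j³ + 33075j² + 8505j + 729 = 35(1225j³ + 945j² + 243j + 20) + 29, so n³ ≡ 29 (mod 35).

(←) This fails: take n = 4. Then 4³ = 64 ≡ 29 (mod 35), yet 4 ≡ 4 (mod 35), not 9.

(⇒) holds; (⇐) fails.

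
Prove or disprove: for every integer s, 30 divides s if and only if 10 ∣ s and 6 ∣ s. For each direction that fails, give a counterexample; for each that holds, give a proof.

(⇒) If 30 ∣ s, write s = 30q. Since 30 = 3·10, s = 10·(3q), so 10 ∣ s; and since 30 = 5·6, s = 6·(5q), so 6 ∣ s.

(⇐) Suppose 10 ∣ s and 6 ∣ s. Any common multiple of 10 and 6 is a multiple of their lcm; here lcm(10, 6) = 10·6/gcd(10, 6) = 60/2 = 30, so 30 ∣ s.

Both directions hold.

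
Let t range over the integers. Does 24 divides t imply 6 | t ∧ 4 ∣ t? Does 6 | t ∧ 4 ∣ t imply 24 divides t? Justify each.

Forward direction. If 24 ∣ t, write t = 24q. Since 24 = 4·6, t = 6·(4q), so 6 ∣ t; and since 24 = 6·4, t = 4·(6q), so 4 ∣ t.

Converse. This fails: take t = 12. Both 6 ∣ 12 and 4 ∣ 12, yet 12 is not a multiple of 24 (since 12 = 0·24 + 12), so 24 ∤ 12.

Not equivalent: only (⇒) holds.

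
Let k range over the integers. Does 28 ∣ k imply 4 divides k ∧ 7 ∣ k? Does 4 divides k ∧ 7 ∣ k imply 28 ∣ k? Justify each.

(⟹) If 28 ∣ k, write k = 28q. Since 28 = 7·4, k = 4·(7q), so 4 ∣ k; and since 28 = 4·7, k = 7·(4q), so 7 ∣ k.

(⟸) Suppose 4 ∣ k and 7 ∣ k. Any common multiple of 4 and 7 is a multiple of their lcm; here gcd(4, 7) = 1, so lcm(4, 7) = 4·7 = 28, so 28 ∣ k.

Equivalent; both directions hold.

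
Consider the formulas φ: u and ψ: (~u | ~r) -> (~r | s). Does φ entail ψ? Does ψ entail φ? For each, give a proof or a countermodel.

Forward direction. Assume the antecedent. If r is true, the antecedent forces (r = T, u = T, s = F) or (r = T, u = T, s = T), and (~u | ~r) -> (~r | s) holds there. If r is false, (~u | ~r) -> (~r | s) reduces to true regardless of the other variables. Either way (~u | ~r) -> (~r | s) holds.

Converse. This fails. Under r = F, u = F, s = F, the left side is false but the right side is true.

Not equivalent: only (⇒) holds.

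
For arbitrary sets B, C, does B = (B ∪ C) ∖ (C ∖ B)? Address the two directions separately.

Both inclusions hold; the sets are equal.

Forward inclusion. Let x ∈ B. Then either x ∈ B and x ∉ C; or x ∈ B ∩ C. In each case x ∈ (B ∪ C) ∖ (C ∖ B), so B ⊆ (B ∪ C) ∖ (C ∖ B).

Reverse inclusion. Let x ∈ (B ∪ C) ∖ (C ∖ B). Then either x ∈ B and x ∉ C; or x ∈ B ∩ C. In each case x ∈ B, so (B ∪ C) ∖ (C ∖ B) ⊆ B.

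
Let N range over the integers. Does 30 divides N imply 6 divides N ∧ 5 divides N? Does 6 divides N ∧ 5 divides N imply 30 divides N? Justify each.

Both implications hold.

(→) If 30 ∣ N, write N = 30q. Since 30 = 5·6, N = 6·(5q), so 6 ∣ N; and since 30 = 6·5, N = 5·(6q), so 5 ∣ N.

(←) Suppose 6 ∣ N and 5 ∣ N. Any common multiple of 6 and 5 is a multiple of their lcm; here gcd(6, 5) = 1, so lcm(6, 5) = 6·5 = 30, so 30 ∣ N.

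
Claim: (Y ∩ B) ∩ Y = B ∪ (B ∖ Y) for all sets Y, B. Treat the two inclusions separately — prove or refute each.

Only the forward inclusion holds.

(⊆) Let x ∈ (Y ∩ B) ∩ Y. Then x ∈ Y ∩ B, from which x ∈ B ∪ (B ∖ Y).

(⊇) This inclusion fails. Take Y = ∅, B = {1}; then 1 ∈ B ∪ (B ∖ Y) but 1 ∉ (Y ∩ B) ∩ Y.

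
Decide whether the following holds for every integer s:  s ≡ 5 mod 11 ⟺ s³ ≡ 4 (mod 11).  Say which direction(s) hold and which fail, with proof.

[⇐] For the converse, argue contrapositively. If s ≢ 5 (mod 11), then s is congruent to one of 0, 1, 2, 3, 4, 6, 7, 8, 9, 10 modulo 11, and these give s³ ≡ 0, 1, 8, 5, 9, 7, 2, 6, 3, 10 respectively — never 4.

[⇒] Suppose s ≡ 5 mod 11. Write s = 11j + 5. Then (11j + 5)³ = 1331j³ + 1815j² + 825j + 125 = 11(121j³ + 165j² + 75j + 11) + 4, so s³ ≡ 4 (mod 11).

Both directions hold; the statement is true.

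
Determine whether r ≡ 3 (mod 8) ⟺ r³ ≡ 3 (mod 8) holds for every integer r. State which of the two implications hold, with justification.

Both directions hold; the statement is true.

(←) Suppose r³ ≡ 3 (mod 8). The only residue r in {0, …, 7} with r³ ≡ 3 (mod 8) is r = 3, so r ≡ 3 (mod 8).

(→) Suppose r ≡ 3 (mod 8). Write r = 8j + 3. Then (8j + 3)³ = 512j³ + 576j² + 216j + 27 = 8(64j³ + 72j² + 27j + 3) + 3, so r³ ≡ 3 (mod 8).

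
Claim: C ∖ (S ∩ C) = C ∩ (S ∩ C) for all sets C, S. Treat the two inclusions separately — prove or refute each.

(⟹) This inclusion fails. Take C = {1}, S = ∅; then 1 ∈ C ∖ (S ∩ C) but 1 ∉ C ∩ (S ∩ C).

(⟸) This inclusion fails. Take C = {1}, S = {1}; then 1 ∈ C ∩ (S ∩ C) but 1 ∉ C ∖ (S ∩ C).

Both inclusions fail.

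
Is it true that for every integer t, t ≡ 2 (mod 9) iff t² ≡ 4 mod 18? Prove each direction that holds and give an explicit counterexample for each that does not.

[⇒] This fails: take t = 11. Then 11 ≡ 2 (mod 9), but 11² = 121 ≡ 13 (mod 18), not 4.

[⇐] This fails: take t = 16. Then 16² = 256 ≡ 4 (mod 18), yet 16 ≡ 7 (mod 9), not 2.

(⇒) fails and (⇐) fails.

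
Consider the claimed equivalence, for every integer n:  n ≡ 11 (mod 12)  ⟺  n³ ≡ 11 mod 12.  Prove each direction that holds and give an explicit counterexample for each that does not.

Both implications hold.

Forward direction. Suppose n ≡ 11 (mod 12). Write n = 12j + 11. Then (12j + 11)³ = 1728j³ + 4752j² + 4356j + 1331 = 12(144j³ + 396j² + 363j + 110) + 11, so n³ ≡ 11 (mod 12).

Converse. Suppose n³ ≡ 11 (mod 12). The only residue r in {0, …, 11} with r³ ≡ 11 (mod 12) is r = 11, so n ≡ 11 (mod 12).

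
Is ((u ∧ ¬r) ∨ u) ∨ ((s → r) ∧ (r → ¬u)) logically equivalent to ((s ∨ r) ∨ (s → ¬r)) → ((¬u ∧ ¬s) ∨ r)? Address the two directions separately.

(⟹) This fails. Under u = T, s = F, r = F, the left side is true but the right side is false.

(⟸) Assume the antecedent. If s is true, the antecedent forces (u = F, s = T, r = T) or (u = T, s = T, r = T), and the consequent holds there. If s is false, the consequent reduces to true regardless of the other variables. Either way the consequent holds.

The forward direction fails; the converse holds.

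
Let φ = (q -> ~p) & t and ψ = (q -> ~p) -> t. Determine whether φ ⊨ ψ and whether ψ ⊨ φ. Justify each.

Only the forward implication holds.

(⇒) Assume the antecedent. If p is true, the antecedent forces (p = T, q = F, t = T), and (q -> ~p) -> t holds there. If p is false, the antecedent forces (p = F, q = F, t = T) or (p = F, q = T, t = T), and (q -> ~p) -> t holds there. Either way (q -> ~p) -> t holds.

(⇐) This fails. Under p = T, q = T, t = F, the left side is false but the right side is true.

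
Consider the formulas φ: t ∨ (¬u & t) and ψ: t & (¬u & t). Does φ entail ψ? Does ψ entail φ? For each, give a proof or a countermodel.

Only the reverse direction holds.

[⇐] Assume the antecedent. If t is true, t ∨ (¬u & t) reduces to true regardless of the other variables. If t is false, the antecedent cannot hold. Either way t ∨ (¬u & t) holds.

[⇒] This fails. Under t = T, u = T, the left side is true but the right side is false.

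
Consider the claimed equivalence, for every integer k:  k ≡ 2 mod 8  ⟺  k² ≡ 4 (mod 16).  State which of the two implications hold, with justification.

(←) This fails: take k = 6. Then 6² = 36 ≡ 4 (mod 16), yet 6 ≡ 6 (mod 8), not 2.

(→) Suppose k ≡ 2 (mod 8). Working modulo 16, k ∈ {2, 10}; for each such r, r² ≡ 4 (mod 16).

Only the forward direction holds.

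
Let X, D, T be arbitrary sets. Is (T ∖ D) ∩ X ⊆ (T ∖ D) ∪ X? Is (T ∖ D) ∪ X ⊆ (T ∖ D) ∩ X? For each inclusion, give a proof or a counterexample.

(⊆) holds; (⊇) fails.

(⟸) This inclusion fails. Take X = {1}, D = ∅, T = ∅; then 1 ∈ (T ∖ D) ∪ X but 1 ∉ (T ∖ D) ∩ X.

(⟹) Let x ∈ (T ∖ D) ∩ X. Then x ∈ X ∩ T and x ∉ D, from which x ∈ (T ∖ D) ∪ X.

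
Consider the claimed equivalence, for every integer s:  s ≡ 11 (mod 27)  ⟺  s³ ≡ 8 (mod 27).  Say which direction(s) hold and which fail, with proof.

(⇒) Suppose s ≡ 11 (mod 27). Write s = 27j + 11. Then (27j + 11)³ = 19683j³ + 24057j² + 9801j + 1331 = 27(729j³ + 891j² + 363j + 49) + 8, so s³ ≡ 8 (mod 27).

(⇐) This fails: take s = 2. Then 2³ = 8 ≡ 8 (mod 27), yet 2 ≡ 2 (mod 27), not 11.

(⇒) holds; (⇐) fails.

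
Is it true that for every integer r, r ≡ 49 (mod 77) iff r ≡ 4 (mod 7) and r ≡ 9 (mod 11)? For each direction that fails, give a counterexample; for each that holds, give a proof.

[⇒] This fails: r = 49 gives 49 ≡ 49 (mod 77) but 49 ≡ 0 (mod 7), so the conjunction on the right does not hold.

[⇐] This fails: r = 53 satisfies both congruences on the right (53 ≡ 4 mod 7 and 53 ≡ 9 mod 11) yet 53 ≡ 53 (mod 77), not 49.

Both directions fail.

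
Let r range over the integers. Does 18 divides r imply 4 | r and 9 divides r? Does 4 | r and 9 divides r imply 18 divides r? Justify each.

The forward direction fails; the converse holds.

Converse. Suppose 4 ∣ r and 9 ∣ r. Any common multiple of 4 and 9 is a multiple of their lcm; here gcd(4, 9) = 1, so lcm(4, 9) = 4·9 = 36, so 36 ∣ r. Since 18 ∣ 36, it follows that 18 ∣ r.

Forward direction. This fails: take r = 18. Certainly 18 ∣ 18, but 4 ∤ 18.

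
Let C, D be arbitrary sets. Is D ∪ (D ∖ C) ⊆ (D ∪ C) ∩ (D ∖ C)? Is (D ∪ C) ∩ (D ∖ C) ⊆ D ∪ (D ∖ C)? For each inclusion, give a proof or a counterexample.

(⟹) This inclusion fails. Take C = {1}, D = {1}; then 1 ∈ D ∪ (D ∖ C) but 1 ∉ (D ∪ C) ∩ (D ∖ C).

(⟸) Let x ∈ (D ∪ C) ∩ (D ∖ C). Then x ∈ D and x ∉ C, from which x ∈ D ∪ (D ∖ C).

The sets are not equal: only the reverse inclusion holds.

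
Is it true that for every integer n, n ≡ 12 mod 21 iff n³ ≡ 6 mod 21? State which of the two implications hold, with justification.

(⇒) holds; (⇐) fails.

(⟹) Suppose n ≡ 12 mod 21. Write n = 21j + 12. Then (21j + 12)³ = 9261j³ + 15876j² + 9072j + 1728 = 21(441j³ + 756j² + 432j + 82) + 6, so n³ ≡ 6 (mod 21).

(⟸) This fails: take n = 3. Then 3³ = 27 ≡ 6 (mod 21), yet 3 ≡ 3 (mod 21), not 12.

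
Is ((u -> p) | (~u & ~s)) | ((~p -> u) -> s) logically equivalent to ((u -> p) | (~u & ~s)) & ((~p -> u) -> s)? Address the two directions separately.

Not equivalent: only (⇐) holds.

(⟹) This fails. Under p = T, s = F, u = F, the left side is true but the right side is false.

(⟸) Assume the antecedent. If p is true, the consequent reduces to true regardless of the other variables. If p is false, the antecedent forces (p = F, s = F, u = F) or (p = F, s = T, u = F), and the consequent holds there. Either way the consequent holds.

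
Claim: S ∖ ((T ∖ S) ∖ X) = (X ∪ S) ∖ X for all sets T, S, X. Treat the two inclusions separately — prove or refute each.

(⊆) fails; (⊇) holds.

Forward inclusion. This inclusion fails. Take T = ∅, S = {1}, X = {1}; then 1 ∈ S ∖ ((T ∖ S) ∖ X) but 1 ∉ (X ∪ S) ∖ X.

Reverse inclusion. Let x ∈ (X ∪ S) ∖ X. Then either x ∈ S and x ∉ T, X; or x ∈ T ∩ S and x ∉ X. In each case x ∈ S ∖ ((T ∖ S) ∖ X), so (X ∪ S) ∖ X ⊆ S ∖ ((T ∖ S) ∖ X).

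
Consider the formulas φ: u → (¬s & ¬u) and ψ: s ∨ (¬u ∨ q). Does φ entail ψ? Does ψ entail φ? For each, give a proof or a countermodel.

Only the forward implication holds.

[⇒] Assume the antecedent. If u is true, the antecedent cannot hold. If u is false, s ∨ (¬u ∨ q) reduces to true regardless of the other variables. Either way s ∨ (¬u ∨ q) holds.

[⇐] This fails. Under u = T, s = T, q = F, the left side is false but the right side is true.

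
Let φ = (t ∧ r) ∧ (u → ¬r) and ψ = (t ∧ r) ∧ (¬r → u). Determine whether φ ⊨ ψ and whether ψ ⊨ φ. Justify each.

Only the forward implication holds.

(⇒) Assume the antecedent. If t is true, the antecedent forces (t = T, r = T, u = F), and (t ∧ r) ∧ (¬r → u) holds there. If t is false, the antecedent cannot hold. Either way (t ∧ r) ∧ (¬r → u) holds.

(⇐) This fails. Under t = T, r = T, u = T, the left side is false but the right side is true.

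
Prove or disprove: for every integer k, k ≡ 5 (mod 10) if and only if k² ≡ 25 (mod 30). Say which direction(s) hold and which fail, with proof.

Forward direction. This fails: take k = 15. Then 15 ≡ 5 (mod 10), but 15² = 225 ≡ 15 (mod 30), not 25.

Converse. The residues r modulo 30 with r² ≡ 25 (mod 30) are exactly {5, 25}, and each is ≡ 5 (mod 10).

Only the converse holds.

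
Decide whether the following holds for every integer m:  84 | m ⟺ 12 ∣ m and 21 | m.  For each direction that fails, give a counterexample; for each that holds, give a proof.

Both implications hold.

(⟸) Suppose 12 ∣ m and 21 ∣ m. Any common multiple of 12 and 21 is a multiple of their lcm; here lcm(12, 21) = 12·21/gcd(12, 21) = 252/3 = 84, so 84 ∣ m.

(⟹) If 84 ∣ m, write m = 84q. Since 84 = 7·12, m = 12·(7q), so 12 ∣ m; and since 84 = 4·21, m = 21·(4q), so 21 ∣ m.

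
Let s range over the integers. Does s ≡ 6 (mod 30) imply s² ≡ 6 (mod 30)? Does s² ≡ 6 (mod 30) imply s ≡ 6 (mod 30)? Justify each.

Only the forward direction holds.

[⇒] Suppose s ≡ 6 (mod 30). Write s = 30j + 6. Then (30j + 6)² = 900j² + 360j + 36 = 30(30j² + 12j + 1) + 6, so s² ≡ 6 (mod 30).

[⇐] This fails: take s = 24. Then 24² = 576 ≡ 6 (mod 30), yet 24 ≡ 24 (mod 30), not 6.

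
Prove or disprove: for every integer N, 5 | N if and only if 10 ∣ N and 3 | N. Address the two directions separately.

(⇒) fails; (⇐) holds.

(→) This fails: take N = 5. Certainly 5 ∣ 5, but 10 ∤ 5.

(←) Suppose 10 ∣ N and 3 ∣ N. Any common multiple of 10 and 3 is a multiple of their lcm; here gcd(10, 3) = 1, so lcm(10, 3) = 10·3 = 30, so 30 ∣ N. Since 5 ∣ 30, it follows that 5 ∣ N.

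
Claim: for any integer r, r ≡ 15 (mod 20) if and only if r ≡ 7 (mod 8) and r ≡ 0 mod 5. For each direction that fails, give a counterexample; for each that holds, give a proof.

The forward direction fails; the converse holds.

(⇒) This fails: r = 35 gives 35 ≡ 15 (mod 20) but 35 ≡ 3 (mod 8), so the conjunction on the right does not hold.

(⇐) Conversely, if r ≡ 7 (mod 8) and r ≡ 0 (mod 5), then by the Chinese remainder theorem r ≡ 15 (mod 40). Since 15 ≡ 15 (mod 20) and 20 ∣ 40, we get r ≡ 15 (mod 20).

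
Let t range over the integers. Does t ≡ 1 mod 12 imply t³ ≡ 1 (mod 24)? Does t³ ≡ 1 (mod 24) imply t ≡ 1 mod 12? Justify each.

Not equivalent: only (⇐) holds.

[⇒] This fails: take t = 13. Then 13 ≡ 1 (mod 12), but 13³ = 2197 ≡ 13 (mod 24), not 1.

[⇐] Conversely, the residues r modulo 24 with r³ ≡ 1 (mod 24) are exactly {1}, and each is ≡ 1 (mod 12).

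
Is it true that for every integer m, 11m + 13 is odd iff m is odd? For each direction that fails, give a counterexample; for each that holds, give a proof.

Neither direction holds.

(⟹) This fails: m = 0 gives 11m + 13 = 13, which is odd, but 0 is even, not odd.

(⟸) This also fails: m = 7 is odd, but 11m + 13 = 90 is even, not odd.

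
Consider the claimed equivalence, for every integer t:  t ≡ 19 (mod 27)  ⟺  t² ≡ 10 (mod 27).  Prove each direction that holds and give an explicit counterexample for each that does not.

(⇐) This fails: take t = 8. Then 8² = 64 ≡ 10 (mod 27), yet 8 ≡ 8 (mod 27), not 19.

(⇒) Suppose t ≡ 19 (mod 27). Write t = 27j + 19. Then (27j + 19)² = 729j² + 1026j + 361 = 27(27j² + 38j + 13) + 10, so t² ≡ 10 (mod 27).

(⇒) holds; (⇐) fails.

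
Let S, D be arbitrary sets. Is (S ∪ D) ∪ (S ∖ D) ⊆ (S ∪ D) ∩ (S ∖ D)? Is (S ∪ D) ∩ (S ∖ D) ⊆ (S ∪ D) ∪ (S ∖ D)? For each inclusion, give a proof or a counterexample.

(⊆) fails; (⊇) holds.

(⟹) This inclusion fails. Take S = ∅, D = {1}; then 1 ∈ (S ∪ D) ∪ (S ∖ D) but 1 ∉ (S ∪ D) ∩ (S ∖ D).

(⟸) Let x ∈ (S ∪ D) ∩ (S ∖ D). Then x ∈ S and x ∉ D, from which x ∈ (S ∪ D) ∪ (S ∖ D).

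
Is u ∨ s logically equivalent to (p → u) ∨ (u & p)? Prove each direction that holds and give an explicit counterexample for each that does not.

Both directions fail.

[⇒] This fails. Under s = T, p = T, u = F, the left side is true but the right side is false.

[⇐] This fails. Under s = F, p = F, u = F, the left side is false but the right side is true.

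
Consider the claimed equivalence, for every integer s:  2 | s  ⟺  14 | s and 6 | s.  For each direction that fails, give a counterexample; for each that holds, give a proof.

Only the converse holds.

(⟹) This fails: take s = 2. Certainly 2 ∣ 2, but 14 ∤ 2.

(⟸) Suppose 14 ∣ s and 6 ∣ s. Any common multiple of 14 and 6 is a multiple of their lcm; here lcm(14, 6) = 14·6/gcd(14, 6) = 84/2 = 42, so 42 ∣ s. Since 2 ∣ 42, it follows that 2 ∣ s.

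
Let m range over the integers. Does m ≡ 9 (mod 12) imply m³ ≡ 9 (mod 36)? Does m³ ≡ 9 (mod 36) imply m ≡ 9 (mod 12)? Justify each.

(⟸) The residues r modulo 36 with r³ ≡ 9 (mod 36) are exactly {9, 21, 33}, and each is ≡ 9 (mod 12).

(⟹) Suppose m ≡ 9 (mod 12). Working modulo 36, m ∈ {9, 21, 33}; for each such r, r³ ≡ 9 (mod 36).

Both implications hold.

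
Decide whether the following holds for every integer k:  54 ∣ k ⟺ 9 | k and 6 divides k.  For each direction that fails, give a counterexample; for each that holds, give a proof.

(⟹) If 54 ∣ k, write k = 54q. Since 54 = 6·9, k = 9·(6q), so 9 ∣ k; and since 54 = 9·6, k = 6·(9q), so 6 ∣ k.

(⟸) This fails: take k = 18. Both 9 ∣ 18 and 6 ∣ 18, yet 18 is not a multiple of 54 (since 18 = 0·54 + 18), so 54 ∤ 18.

The forward direction holds; the converse fails.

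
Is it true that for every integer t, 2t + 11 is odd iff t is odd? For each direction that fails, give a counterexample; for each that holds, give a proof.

(⇒) fails; (⇐) holds.

(⟹) This fails: take t = 6. Then 2t + 11 = 23, which is odd, yet t = 6 is even, not odd.

(⟸) Suppose t is odd. Since 2 is even, 2t is even for every t, so 2t + 11 has the same parity as 11, which is odd. Hence 2t + 11 is odd.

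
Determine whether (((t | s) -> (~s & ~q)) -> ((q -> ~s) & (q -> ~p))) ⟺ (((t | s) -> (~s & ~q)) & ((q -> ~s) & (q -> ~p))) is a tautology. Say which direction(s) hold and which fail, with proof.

(⇒) This fails. Under q = T, p = F, t = T, s = F, the left side is true but the right side is false.

(⇐) Assume the antecedent. If q is true, the antecedent forces (q = T, p = F, t = F, s = F), and the consequent holds there. If q is false, the consequent reduces to true regardless of the other variables. Either way the consequent holds.

(⇒) fails; (⇐) holds.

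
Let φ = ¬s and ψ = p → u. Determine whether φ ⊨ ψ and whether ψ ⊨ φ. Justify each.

(→) This fails. Under s = F, p = T, u = F, the left side is true but the right side is false.

(←) This fails. Under s = T, p = F, u = F, the left side is false but the right side is true.

Neither implication holds.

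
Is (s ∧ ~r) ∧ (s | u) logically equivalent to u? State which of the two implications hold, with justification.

Both directions fail.

(→) This fails. Under u = F, r = F, s = T, the left side is true but the right side is false.

(←) This fails. Under u = T, r = F, s = F, the left side is false but the right side is true.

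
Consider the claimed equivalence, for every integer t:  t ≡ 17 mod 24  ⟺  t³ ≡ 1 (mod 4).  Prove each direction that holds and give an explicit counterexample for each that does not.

(⇒) Suppose t ≡ 17 (mod 24). Then t³ ≡ 17³ = 4913 (mod 24), and since 4 ∣ 24, also t³ ≡ 1 (mod 4).

(⇐) This fails: take t = 1. Then 1³ = 1 ≡ 1 (mod 4), yet 1 ≡ 1 (mod 24), not 17.

(⇒) holds; (⇐) fails.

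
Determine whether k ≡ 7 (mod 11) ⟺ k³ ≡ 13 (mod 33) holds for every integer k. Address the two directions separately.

Not equivalent: only (⇐) holds.

[⇐] The residues r modulo 33 with r³ ≡ 13 (mod 33) are exactly {7}, and each is ≡ 7 (mod 11).

[⇒] This fails: take k = 18. Then 18 ≡ 7 (mod 11), but 18³ = 5832 ≡ 24 (mod 33), not 13.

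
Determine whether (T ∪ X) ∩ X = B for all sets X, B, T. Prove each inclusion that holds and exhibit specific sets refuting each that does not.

(⟹) This inclusion fails. Take X = {1}, B = ∅, T = ∅; then 1 ∈ (T ∪ X) ∩ X but 1 ∉ B.

(⟸) This inclusion fails. Take X = ∅, B = {1}, T = ∅; then 1 ∈ B but 1 ∉ (T ∪ X) ∩ X.

Neither inclusion holds.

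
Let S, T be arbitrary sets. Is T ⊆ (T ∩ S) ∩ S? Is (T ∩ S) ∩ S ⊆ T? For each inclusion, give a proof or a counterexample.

(⟹) This inclusion fails. Take S = ∅, T = {1}; then 1 ∈ T but 1 ∉ (T ∩ S) ∩ S.

(⟸) Let x ∈ (T ∩ S) ∩ S. Then x ∈ S ∩ T, from which x ∈ T.

Only the reverse inclusion holds.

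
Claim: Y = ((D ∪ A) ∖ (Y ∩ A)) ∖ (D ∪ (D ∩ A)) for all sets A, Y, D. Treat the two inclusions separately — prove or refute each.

Forward inclusion. This inclusion fails. Take A = ∅, Y = {1}, D = ∅; then 1 ∈ Y but 1 ∉ ((D ∪ A) ∖ (Y ∩ A)) ∖ (D ∪ (D ∩ A)).

Reverse inclusion. This inclusion fails. Take A = {1}, Y = ∅, D = ∅; then 1 ∈ ((D ∪ A) ∖ (Y ∩ A)) ∖ (D ∪ (D ∩ A)) but 1 ∉ Y.

Neither inclusion holds.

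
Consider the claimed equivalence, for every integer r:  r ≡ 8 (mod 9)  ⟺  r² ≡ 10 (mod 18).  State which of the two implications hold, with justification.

(→) This fails: take r = 17. Then 17 ≡ 8 (mod 9), but 17² = 289 ≡ 1 (mod 18), not 10.

(←) This fails: take r = 10. Then 10² = 100 ≡ 10 (mod 18), yet 10 ≡ 1 (mod 9), not 8.

Neither direction holds.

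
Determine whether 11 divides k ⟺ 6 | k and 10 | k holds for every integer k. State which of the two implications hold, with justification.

Forward direction. This fails: take k = 11. Certainly 11 ∣ 11, but 6 ∤ 11.

Converse. This fails: take k = 30. Both 6 ∣ 30 and 10 ∣ 30, yet 30 is not a multiple of 11 (since 30 = 2·11 + 8), so 11 ∤ 30.

(⇒) fails and (⇐) fails.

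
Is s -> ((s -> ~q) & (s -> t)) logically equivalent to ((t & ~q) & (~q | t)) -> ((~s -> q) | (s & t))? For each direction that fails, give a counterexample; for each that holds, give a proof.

(⟹) This fails. Under t = T, q = F, s = F, the left side is true but the right side is false.

(⟸) This fails. Under t = F, q = F, s = T, the left side is false but the right side is true.

(⇒) fails and (⇐) fails.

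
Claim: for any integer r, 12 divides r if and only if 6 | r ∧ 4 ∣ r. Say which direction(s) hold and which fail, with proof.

The biconditional holds.

[⇒] If 12 ∣ r, write r = 12q. Since 12 = 2·6, r = 6·(2q), so 6 ∣ r; and since 12 = 3·4, r = 4·(3q), so 4 ∣ r.

[⇐] Suppose 6 ∣ r and 4 ∣ r. Any common multiple of 6 and 4 is a multiple of their lcm; here lcm(6, 4) = 6·4/gcd(6, 4) = 24/2 = 12, so 12 ∣ r.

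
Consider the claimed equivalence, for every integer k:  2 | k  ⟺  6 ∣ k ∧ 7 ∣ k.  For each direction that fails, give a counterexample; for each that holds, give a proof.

Only the reverse direction holds.

(⟹) This fails: take k = 2. Certainly 2 ∣ 2, but 6 ∤ 2.

(⟸) Suppose 6 ∣ k and 7 ∣ k. Any common multiple of 6 and 7 is a multiple of their lcm; here gcd(6, 7) = 1, so lcm(6, 7) = 6·7 = 42, so 42 ∣ k. Since 2 ∣ 42, it follows that 2 ∣ k.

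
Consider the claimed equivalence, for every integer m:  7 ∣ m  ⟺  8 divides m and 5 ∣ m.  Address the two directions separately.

[⇒] This fails: take m = 7. Certainly 7 ∣ 7, but 8 ∤ 7.

[⇐] This fails: take m = 40. Both 8 ∣ 40 and 5 ∣ 40, yet 40 is not a multiple of 7 (since 40 = 5·7 + 5), so 7 ∤ 40.

(⇒) fails and (⇐) fails.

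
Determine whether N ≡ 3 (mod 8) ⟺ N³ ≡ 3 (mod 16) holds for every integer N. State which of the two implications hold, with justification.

(⟹) This fails: take N = 3. Then 3 ≡ 3 (mod 8), but 3³ = 27 ≡ 11 (mod 16), not 3.

(⟸) Conversely, the residues r modulo 16 with r³ ≡ 3 (mod 16) are exactly {11}, and each is ≡ 3 (mod 8).

Only the reverse direction holds.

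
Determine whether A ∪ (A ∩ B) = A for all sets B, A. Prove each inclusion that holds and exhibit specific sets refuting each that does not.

Both inclusions hold.

(⟹) Let x ∈ A ∪ (A ∩ B). Then either x ∈ A and x ∉ B; or x ∈ B ∩ A. In each case x ∈ A, so A ∪ (A ∩ B) ⊆ A.

(⟸) Let x ∈ A. Then either x ∈ A and x ∉ B; or x ∈ B ∩ A. In each case x ∈ A ∪ (A ∩ B), so A ⊆ A ∪ (A ∩ B).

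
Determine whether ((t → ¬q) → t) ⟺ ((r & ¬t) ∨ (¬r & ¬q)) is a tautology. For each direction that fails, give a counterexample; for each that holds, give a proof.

(⟹) This fails. Under q = T, r = F, t = T, the left side is true but the right side is false.

(⟸) This fails. Under q = F, r = F, t = F, the left side is false but the right side is true.

Both directions fail.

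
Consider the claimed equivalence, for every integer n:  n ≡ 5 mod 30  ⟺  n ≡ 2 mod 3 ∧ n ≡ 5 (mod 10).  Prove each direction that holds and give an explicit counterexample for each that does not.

Forward direction. Suppose n ≡ 5 (mod 30); write n = 30j + 5. Since 3 ∣ 30, reducing mod 3 gives n ≡ 5 ≡ 2 (mod 3); since 10 ∣ 30, reducing mod 10 gives n ≡ 5 (mod 10).

Converse. If n ≡ 2 (mod 3) and n ≡ 5 (mod 10), then by the Chinese remainder theorem n ≡ 5 (mod 30). This is exactly n ≡ 5 (mod 30).

Equivalent; both directions hold.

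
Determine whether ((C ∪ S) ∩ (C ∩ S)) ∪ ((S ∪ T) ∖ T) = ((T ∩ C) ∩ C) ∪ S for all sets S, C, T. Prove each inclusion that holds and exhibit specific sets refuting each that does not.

The sets are not equal: only the forward inclusion holds.

(⊆) Let x ∈ ((C ∪ S) ∩ (C ∩ S)) ∪ ((S ∪ T) ∖ T). Then either x ∈ S and x ∉ C, T; or x ∈ S ∩ C and x ∉ T; or x ∈ S ∩ C ∩ T. In each case x ∈ ((T ∩ C) ∩ C) ∪ S, so ((C ∪ S) ∩ (C ∩ S)) ∪ ((S ∪ T) ∖ T) ⊆ ((T ∩ C) ∩ C) ∪ S.

(⊇) This inclusion fails. Take S = {1}, C = ∅, T = {1}; then 1 ∈ ((T ∩ C) ∩ C) ∪ S but 1 ∉ ((C ∪ S) ∩ (C ∩ S)) ∪ ((S ∪ T) ∖ T).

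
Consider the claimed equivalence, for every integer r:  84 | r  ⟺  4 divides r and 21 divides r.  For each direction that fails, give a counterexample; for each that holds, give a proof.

(⟹) If 84 ∣ r, write r = 84q. Since 84 = 21·4, r = 4·(21q), so 4 ∣ r; and since 84 = 4·21, r = 21·(4q), so 21 ∣ r.

(⟸) Suppose 4 ∣ r and 21 ∣ r. Any common multiple of 4 and 21 is a multiple of their lcm; here gcd(4, 21) = 1, so lcm(4, 21) = 4·21 = 84, so 84 ∣ r.

Both implications hold.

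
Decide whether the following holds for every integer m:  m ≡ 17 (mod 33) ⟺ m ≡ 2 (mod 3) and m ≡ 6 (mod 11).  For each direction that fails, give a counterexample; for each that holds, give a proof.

Equivalent; both directions hold.

Forward direction. Suppose m ≡ 17 (mod 33); write m = 33j + 17. Since 3 ∣ 33, reducing mod 3 gives m ≡ 17 ≡ 2 (mod 3); since 11 ∣ 33, reducing mod 11 gives m ≡ 17 ≡ 6 (mod 11).

Converse. If m ≡ 2 (mod 3) and m ≡ 6 (mod 11), then by the Chinese remainder theorem m ≡ 17 (mod 33). This is exactly m ≡ 17 (mod 33).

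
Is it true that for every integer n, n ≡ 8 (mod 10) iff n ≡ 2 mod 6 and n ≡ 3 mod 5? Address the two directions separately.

(⇒) This fails: n = 18 gives 18 ≡ 8 (mod 10) but 18 ≡ 0 (mod 6), so the conjunction on the right does not hold.

(⇐) Conversely, if n ≡ 2 (mod 6) and n ≡ 3 (mod 5), then by the Chinese remainder theorem n ≡ 8 (mod 30). Since 8 ≡ 8 (mod 10) and 10 ∣ 30, we get n ≡ 8 (mod 10).

(⇒) fails; (⇐) holds.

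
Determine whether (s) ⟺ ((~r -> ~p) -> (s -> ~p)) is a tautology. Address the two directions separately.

Neither implication holds.

(⇒) This fails. Under p = T, s = T, r = T, the left side is true but the right side is false.

(⇐) This fails. Under p = F, s = F, r = F, the left side is false but the right side is true.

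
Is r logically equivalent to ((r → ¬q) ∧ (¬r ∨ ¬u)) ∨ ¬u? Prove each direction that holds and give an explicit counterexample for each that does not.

(⇒) This fails. Under r = T, u = T, q = F, the left side is true but the right side is false.

(⇐) This fails. Under r = F, u = F, q = F, the left side is false but the right side is true.

Neither implication holds.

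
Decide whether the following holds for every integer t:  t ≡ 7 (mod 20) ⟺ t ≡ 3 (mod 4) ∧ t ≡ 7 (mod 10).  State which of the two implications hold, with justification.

Both directions hold.

(→) Suppose t ≡ 7 (mod 20); write t = 20j + 7. Since 4 ∣ 20, reducing mod 4 gives t ≡ 7 ≡ 3 (mod 4); since 10 ∣ 20, reducing mod 10 gives t ≡ 7 (mod 10).

(←) Conversely, if t ≡ 3 (mod 4) and t ≡ 7 (mod 10), then by the Chinese remainder theorem t ≡ 7 (mod 20). This is exactly t ≡ 7 (mod 20).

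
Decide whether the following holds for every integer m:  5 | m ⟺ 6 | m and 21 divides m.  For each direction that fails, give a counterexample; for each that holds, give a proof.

(⇒) fails and (⇐) fails.

(→) This fails: take m = 5. Certainly 5 ∣ 5, but 6 ∤ 5.

(←) This fails: take m = 42. Both 6 ∣ 42 and 21 ∣ 42, yet 42 is not a multiple of 5 (since 42 = 8·5 + 2), so 5 ∤ 42.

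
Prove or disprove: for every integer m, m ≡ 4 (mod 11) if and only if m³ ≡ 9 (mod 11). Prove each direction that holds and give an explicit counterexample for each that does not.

[⇒] Suppose m ≡ 4 (mod 11). Write m = 11j + 4. Then (11j + 4)³ = 1331j³ + 1452j² + 528j + 64 = 11(121j³ + 132j² + 48j + 5) + 9, so m³ ≡ 9 (mod 11).

[⇐] For the converse, argue contrapositively. If m ≢ 4 (mod 11), then m is congruent to one of 0, 1, 2, 3, 5, 6, 7, 8, 9, 10 modulo 11, and these give m³ ≡ 0, 1, 8, 5, 4, 7, 2, 6, 3, 10 respectively — never 9.

The biconditional holds.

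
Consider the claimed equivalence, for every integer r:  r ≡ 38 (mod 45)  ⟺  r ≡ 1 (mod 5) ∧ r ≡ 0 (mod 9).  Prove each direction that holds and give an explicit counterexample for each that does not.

(⇒) fails and (⇐) fails.

[⇒] This fails: r = 38 gives 38 ≡ 38 (mod 45) but 38 ≡ 3 (mod 5), so the conjunction on the right does not hold.

[⇐] This fails: r = 36 satisfies both congruences on the right (36 ≡ 1 mod 5 and 36 ≡ 0 mod 9) yet 36 ≡ 36 (mod 45), not 38.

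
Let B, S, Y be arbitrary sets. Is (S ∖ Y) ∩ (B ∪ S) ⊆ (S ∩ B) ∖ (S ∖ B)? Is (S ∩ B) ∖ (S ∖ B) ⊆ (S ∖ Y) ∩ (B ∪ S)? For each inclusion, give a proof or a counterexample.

(⟹) This inclusion fails. Take B = ∅, S = {1}, Y = ∅; then 1 ∈ (S ∖ Y) ∩ (B ∪ S) but 1 ∉ (S ∩ B) ∖ (S ∖ B).

(⟸) This inclusion fails. Take B = {1}, S = {1}, Y = {1}; then 1 ∈ (S ∩ B) ∖ (S ∖ B) but 1 ∉ (S ∖ Y) ∩ (B ∪ S).

(⊆) fails and (⊇) fails.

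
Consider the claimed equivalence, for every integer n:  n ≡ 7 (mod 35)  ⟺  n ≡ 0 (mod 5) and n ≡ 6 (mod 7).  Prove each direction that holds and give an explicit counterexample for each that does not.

(⇒) This fails: n = 7 gives 7 ≡ 7 (mod 35) but 7 ≡ 2 (mod 5), so the conjunction on the right does not hold.

(⇐) This fails: n = 20 satisfies both congruences on the right (20 ≡ 0 mod 5 and 20 ≡ 6 mod 7) yet 20 ≡ 20 (mod 35), not 7.

(⇒) fails and (⇐) fails.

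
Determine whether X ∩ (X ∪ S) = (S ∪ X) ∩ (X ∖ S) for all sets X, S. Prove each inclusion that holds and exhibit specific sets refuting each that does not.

(⟹) This inclusion fails. Take X = {1}, S = {1}; then 1 ∈ X ∩ (X ∪ S) but 1 ∉ (S ∪ X) ∩ (X ∖ S).

(⟸) Let x ∈ (S ∪ X) ∩ (X ∖ S). Then x ∈ X and x ∉ S, from which x ∈ X ∩ (X ∪ S).

The sets are not equal: only the reverse inclusion holds.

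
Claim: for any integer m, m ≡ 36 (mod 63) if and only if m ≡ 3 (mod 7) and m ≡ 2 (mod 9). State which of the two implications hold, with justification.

Forward direction. This fails: m = 36 gives 36 ≡ 36 (mod 63) but 36 ≡ 1 (mod 7), so the conjunction on the right does not hold.

Converse. This fails: m = 38 satisfies both congruences on the right (38 ≡ 3 mod 7 and 38 ≡ 2 mod 9) yet 38 ≡ 38 (mod 63), not 36.

Neither direction holds.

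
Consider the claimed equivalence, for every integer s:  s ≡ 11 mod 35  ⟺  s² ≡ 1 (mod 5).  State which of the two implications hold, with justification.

Only the forward implication holds.

(⇒) Suppose s ≡ 11 (mod 35). Then s² ≡ 11² = 121 (mod 35), and since 5 ∣ 35, also s² ≡ 1 (mod 5).

(⇐) This fails: take s = 1. Then 1² = 1 ≡ 1 (mod 5), yet 1 ≡ 1 (mod 35), not 11.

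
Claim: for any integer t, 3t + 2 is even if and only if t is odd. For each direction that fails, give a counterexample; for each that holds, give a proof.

(⟹) This fails: t = 2 gives 3t + 2 = 8, which is even, but 2 is even, not odd.

(⟸) This also fails: t = 3 is odd, but 3t + 2 = 11 is odd, not even.

Both directions fail.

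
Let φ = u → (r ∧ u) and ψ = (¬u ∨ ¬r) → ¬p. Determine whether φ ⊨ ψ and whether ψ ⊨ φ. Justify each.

(⇒) This fails. Under u = F, p = T, r = F, the left side is true but the right side is false.

(⇐) This fails. Under u = T, p = F, r = F, the left side is false but the right side is true.

Neither direction holds.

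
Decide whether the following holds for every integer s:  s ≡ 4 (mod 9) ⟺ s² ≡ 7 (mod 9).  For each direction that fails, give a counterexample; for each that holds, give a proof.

Forward direction. Suppose s ≡ 4 (mod 9). Write s = 9j + 4. Then (9j + 4)² = 81j² + 72j + 16 = 9(9j² + 8j + 1) + 7, so s² ≡ 7 (mod 9).

Converse. This fails: take s = 5. Then 5² = 25 ≡ 7 (mod 9), yet 5 ≡ 5 (mod 9), not 4.

(⇒) holds; (⇐) fails.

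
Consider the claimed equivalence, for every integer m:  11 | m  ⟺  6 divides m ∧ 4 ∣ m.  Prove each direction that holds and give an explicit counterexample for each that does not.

(⇒) fails and (⇐) fails.

[⇒] This fails: take m = 11. Certainly 11 ∣ 11, but 6 ∤ 11.

[⇐] This fails: take m = 12. Both 6 ∣ 12 and 4 ∣ 12, yet 12 is not a multiple of 11 (since 12 = 1·11 + 1), so 11 ∤ 12.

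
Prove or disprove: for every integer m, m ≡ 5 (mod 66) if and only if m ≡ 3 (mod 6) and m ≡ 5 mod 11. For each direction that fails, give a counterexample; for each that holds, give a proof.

Neither direction holds.

[⇒] This fails: m = 5 gives 5 ≡ 5 (mod 66) but 5 ≡ 5 (mod 6), so the conjunction on the right does not hold.

[⇐] This fails: m = 27 satisfies both congruences on the right (27 ≡ 3 mod 6 and 27 ≡ 5 mod 11) yet 27 ≡ 27 (mod 66), not 5.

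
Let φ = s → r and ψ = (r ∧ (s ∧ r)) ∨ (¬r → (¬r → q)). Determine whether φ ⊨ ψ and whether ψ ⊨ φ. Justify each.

(⇒) fails and (⇐) fails.

(→) This fails. Under q = F, s = F, r = F, the left side is true but the right side is false.

(←) This fails. Under q = T, s = T, r = F, the left side is false but the right side is true.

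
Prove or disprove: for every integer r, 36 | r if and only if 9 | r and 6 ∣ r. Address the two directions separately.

Only the forward implication holds.

(⟸) This fails: take r = 18. Both 9 ∣ 18 and 6 ∣ 18, yet 18 is not a multiple of 36 (since 18 = 0·36 + 18), so 36 ∤ 18.

(⟹) If 36 ∣ r, write r = 36q. Since 36 = 4·9, r = 9·(4q), so 9 ∣ r; and since 36 = 6·6, r = 6·(6q), so 6 ∣ r.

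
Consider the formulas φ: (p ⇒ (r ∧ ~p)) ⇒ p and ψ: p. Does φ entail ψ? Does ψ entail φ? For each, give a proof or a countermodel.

Both directions hold.

(⟹) Assume the antecedent. If p is true, p reduces to true regardless of the other variables. If p is false, the antecedent cannot hold. Either way p holds.

(⟸) Assume the antecedent. If p is true, (p ⇒ (r ∧ ~p)) ⇒ p reduces to true regardless of the other variables. If p is false, the antecedent cannot hold. Either way (p ⇒ (r ∧ ~p)) ⇒ p holds.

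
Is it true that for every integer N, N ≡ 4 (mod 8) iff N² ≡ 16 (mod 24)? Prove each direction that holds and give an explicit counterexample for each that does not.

(⇒) This fails: take N = 12. Then 12 ≡ 4 (mod 8), but 12² = 144 ≡ 0 (mod 24), not 16.

(⇐) This fails: take N = 8. Then 8² = 64 ≡ 16 (mod 24), yet 8 ≡ 0 (mod 8), not 4.

Neither direction holds.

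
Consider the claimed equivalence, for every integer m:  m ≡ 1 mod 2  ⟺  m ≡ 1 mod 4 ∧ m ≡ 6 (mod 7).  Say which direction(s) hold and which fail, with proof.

(⟸) If m ≡ 1 (mod 4) and m ≡ 6 (mod 7), then by the Chinese remainder theorem m ≡ 13 (mod 28). Since 13 ≡ 1 (mod 2) and 2 ∣ 28, we get m ≡ 1 (mod 2).

(⟹) This fails: m = 1 gives 1 ≡ 1 (mod 2) but 1 ≡ 1 (mod 7), so the conjunction on the right does not hold.

The forward direction fails; the converse holds.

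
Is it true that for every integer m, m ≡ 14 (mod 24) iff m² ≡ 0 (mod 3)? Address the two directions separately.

Neither direction holds.

[⇒] This fails: take m = 14. Then 14 ≡ 14 (mod 24), but 14² = 196 ≡ 1 (mod 3), not 0.

[⇐] This fails: take m = 0. Then 0² = 0 ≡ 0 (mod 3), yet 0 ≡ 0 (mod 24), not 14.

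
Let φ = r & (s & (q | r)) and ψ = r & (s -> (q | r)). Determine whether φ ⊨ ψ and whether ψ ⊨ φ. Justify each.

Only the forward implication holds.

(→) Assume the antecedent. If s is true, the antecedent forces (s = T, r = T, q = F) or (s = T, r = T, q = T), and r & (s -> (q | r)) holds there. If s is false, the antecedent cannot hold. Either way r & (s -> (q | r)) holds.

(←) This fails. Under s = F, r = T, q = F, the left side is false but the right side is true.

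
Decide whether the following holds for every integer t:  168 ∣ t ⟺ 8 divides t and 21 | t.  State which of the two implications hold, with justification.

(⟹) If 168 ∣ t, write t = 168q. Since 168 = 21·8, t = 8·(21q), so 8 ∣ t; and since 168 = 8·21, t = 21·(8q), so 21 ∣ t.

(⟸) Suppose 8 ∣ t and 21 ∣ t. Any common multiple of 8 and 21 is a multiple of their lcm; here gcd(8, 21) = 1, so lcm(8, 21) = 8·21 = 168, so 168 ∣ t.

Equivalent; both directions hold.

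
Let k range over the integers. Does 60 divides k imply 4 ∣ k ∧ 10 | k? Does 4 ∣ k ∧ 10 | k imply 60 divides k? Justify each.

(⇒) holds; (⇐) fails.

[⇐] This fails: take k = 20. Both 4 ∣ 20 and 10 ∣ 20, yet 20 is not a multiple of 60 (since 20 = 0·60 + 20), so 60 ∤ 20.

[⇒] If 60 ∣ k, write k = 60q. Since 60 = 15·4, k = 4·(15q), so 4 ∣ k; and since 60 = 6·10, k = 10·(6q), so 10 ∣ k.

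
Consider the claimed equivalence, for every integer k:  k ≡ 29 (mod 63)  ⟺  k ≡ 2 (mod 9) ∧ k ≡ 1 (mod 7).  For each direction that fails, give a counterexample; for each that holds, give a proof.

Forward direction. Suppose k ≡ 29 (mod 63); write k = 63j + 29. Since 9 ∣ 63, reducing mod 9 gives k ≡ 29 ≡ 2 (mod 9); since 7 ∣ 63, reducing mod 7 gives k ≡ 29 ≡ 1 (mod 7).

Converse. If k ≡ 2 (mod 9) and k ≡ 1 (mod 7), then by the Chinese remainder theorem k ≡ 29 (mod 63). This is exactly k ≡ 29 (mod 63).

Both directions hold.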